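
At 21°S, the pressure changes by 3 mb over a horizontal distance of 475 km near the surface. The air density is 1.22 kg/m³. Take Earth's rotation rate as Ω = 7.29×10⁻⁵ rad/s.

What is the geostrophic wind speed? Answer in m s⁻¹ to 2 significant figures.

9.9 m s⁻¹

Coriolis parameter at 21°S:
f = 2Ω sin φ = 2 × 7.29×10⁻⁵ × sin 21° = 5.23×10⁻⁵ s⁻¹
Pressure gradient: |∂P/∂n| = 300 Pa / 475000 m = 6.32×10⁻⁴ Pa/m
Geostrophic balance (pressure-gradient force = Coriolis force):
V_g = (1/(fρ)) |∂P/∂n| = 6.32×10⁻⁴ / (5.23×10⁻⁵ × 1.22) = 9.91 m/s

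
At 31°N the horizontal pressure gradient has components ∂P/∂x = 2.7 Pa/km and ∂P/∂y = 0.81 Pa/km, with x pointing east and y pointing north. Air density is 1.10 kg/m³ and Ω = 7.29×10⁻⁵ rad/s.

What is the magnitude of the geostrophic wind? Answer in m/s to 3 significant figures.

Coriolis parameter at 31°N:
f = 2Ω sin φ = 2 × 7.29×10⁻⁵ × sin 31° = 7.51×10⁻⁵ s⁻¹
Component geostrophic relations (x east, y north):
u_g = −(1/(fρ)) ∂P/∂y,  v_g = (1/(fρ)) ∂P/∂x
u_g = −(0.81×10⁻³)/(7.51×10⁻⁵ × 1.10) = −9.81 m/s;  v_g = (2.7×10⁻³)/(7.51×10⁻⁵ × 1.10) = 32.7 m/s
|V_g| = √(u_g² + v_g²) = 34.1 m/s

34.1 m/s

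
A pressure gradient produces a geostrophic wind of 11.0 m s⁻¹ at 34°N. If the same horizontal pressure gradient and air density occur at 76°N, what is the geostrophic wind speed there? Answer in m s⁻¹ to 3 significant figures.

With the same pressure gradient and density, V_g ∝ 1/f ∝ 1/sin φ.
V₂ = V₁ · sin φ₁ / sin φ₂ = 11.0 × sin 34° / sin 76°
V₂ = 11.0 × 0.5592/0.9703 = 6.34 m s⁻¹

6.34 m s⁻¹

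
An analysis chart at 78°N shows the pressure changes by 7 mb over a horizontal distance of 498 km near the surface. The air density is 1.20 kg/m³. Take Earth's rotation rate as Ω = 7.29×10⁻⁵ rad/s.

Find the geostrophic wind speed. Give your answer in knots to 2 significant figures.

16 knots

Coriolis parameter at 78°N:
f = 2Ω sin φ = 2 × 7.29×10⁻⁵ × sin 78° = 1.43×10⁻⁴ s⁻¹
Pressure gradient: |∂P/∂n| = 700 Pa / 498000 m = 1.41×10⁻³ Pa/m
Geostrophic balance (pressure-gradient force = Coriolis force):
V_g = (1/(fρ)) |∂P/∂n| = 1.41×10⁻³ / (1.43×10⁻⁴ × 1.20) = 8.21 m/s
Converting: 8.21 m/s × 1.944 = 16 knots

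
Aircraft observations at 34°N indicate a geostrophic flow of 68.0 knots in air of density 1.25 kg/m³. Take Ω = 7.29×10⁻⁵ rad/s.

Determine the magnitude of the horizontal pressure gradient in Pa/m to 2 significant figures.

3.6×10⁻³ Pa/m

Coriolis parameter at 34°N:
f = 2Ω sin φ = 2 × 7.29×10⁻⁵ × sin 34° = 8.15×10⁻⁵ s⁻¹
Wind speed in SI: 68.0 knots = 35.0 m/s
Geostrophic balance rearranged: |∂P/∂n| = f ρ V_g
|∂P/∂n| = 8.15×10⁻⁵ × 1.25 × 35.0 = 3.57×10⁻³ Pa/m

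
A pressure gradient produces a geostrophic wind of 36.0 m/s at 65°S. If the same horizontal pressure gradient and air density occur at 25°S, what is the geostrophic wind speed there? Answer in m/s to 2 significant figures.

With the same pressure gradient and density, V_g ∝ 1/f ∝ 1/sin φ.
V₂ = V₁ · sin φ₁ / sin φ₂ = 36.0 × sin 65° / sin 25°
V₂ = 36.0 × 0.9063/0.4226 = 77 m/s

77 m/s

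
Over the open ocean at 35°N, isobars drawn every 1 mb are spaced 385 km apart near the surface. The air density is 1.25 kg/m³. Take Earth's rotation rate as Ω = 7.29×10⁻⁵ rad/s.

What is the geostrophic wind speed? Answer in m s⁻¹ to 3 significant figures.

2.48 m s⁻¹

Coriolis parameter at 35°N:
f = 2Ω sin φ = 2 × 7.29×10⁻⁵ × sin 35° = 8.36×10⁻⁵ s⁻¹
Pressure gradient: |∂P/∂n| = 100 Pa / 385000 m = 2.60×10⁻⁴ Pa/m
Geostrophic balance (pressure-gradient force = Coriolis force):
V_g = (1/(fρ)) |∂P/∂n| = 2.60×10⁻⁴ / (8.36×10⁻⁵ × 1.25) = 2.48 m/s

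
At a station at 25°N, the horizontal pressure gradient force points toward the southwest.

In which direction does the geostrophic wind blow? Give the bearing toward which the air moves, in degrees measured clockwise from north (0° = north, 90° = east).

The pressure-gradient force points toward the southwest (bearing 225°).
Geostrophic balance: in the Northern Hemisphere the Coriolis force deflects motion to the right, so the geostrophic wind blows 90° to the right of the pressure-gradient force (low pressure on the left).
Rotating 225° by 90° clockwise gives 315° — the wind blows toward the northwest.

315°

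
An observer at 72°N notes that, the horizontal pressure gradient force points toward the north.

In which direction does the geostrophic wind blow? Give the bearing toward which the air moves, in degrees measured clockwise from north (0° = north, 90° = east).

090°

The pressure-gradient force points toward the north (bearing 000°).
Geostrophic balance: in the Northern Hemisphere the Coriolis force deflects motion to the right, so the geostrophic wind blows 90° to the right of the pressure-gradient force (low pressure on the left).
Rotating 000° by 90° clockwise gives 090° — the wind blows toward the east.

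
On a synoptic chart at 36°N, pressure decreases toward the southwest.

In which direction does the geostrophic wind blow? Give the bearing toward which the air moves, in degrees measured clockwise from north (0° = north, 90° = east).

315°

The pressure-gradient force points toward the southwest (bearing 225°).
Geostrophic balance: in the Northern Hemisphere the Coriolis force deflects motion to the right, so the geostrophic wind blows 90° to the right of the pressure-gradient force (low pressure on the left).
Rotating 225° by 90° clockwise gives 315° — the wind blows toward the northwest.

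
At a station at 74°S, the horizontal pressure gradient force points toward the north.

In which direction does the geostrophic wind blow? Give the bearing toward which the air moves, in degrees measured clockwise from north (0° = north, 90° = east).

The pressure-gradient force points toward the north (bearing 000°).
Geostrophic balance: in the Southern Hemisphere the Coriolis force deflects motion to the left, so the geostrophic wind blows 90° to the left of the pressure-gradient force (low pressure on the right).
Rotating 000° by 90° counterclockwise gives 270° — the wind blows toward the west.

270°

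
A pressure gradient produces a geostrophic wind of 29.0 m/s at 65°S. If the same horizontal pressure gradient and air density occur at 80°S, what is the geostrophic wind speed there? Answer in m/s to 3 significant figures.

With the same pressure gradient and density, V_g ∝ 1/f ∝ 1/sin φ.
V₂ = V₁ · sin φ₁ / sin φ₂ = 29.0 × sin 65° / sin 80°
V₂ = 29.0 × 0.9063/0.9848 = 26.7 m/s

26.7 m/s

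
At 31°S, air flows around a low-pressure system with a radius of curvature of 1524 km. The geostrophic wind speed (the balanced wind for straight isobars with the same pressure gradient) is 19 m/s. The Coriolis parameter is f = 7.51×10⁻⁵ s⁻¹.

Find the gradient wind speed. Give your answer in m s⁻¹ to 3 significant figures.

Around a low, centrifugal force acts outward with Coriolis, so pressure-gradient force balances both:
(1/ρ)|∂P/∂n| = fV + V²/R  →  V² + fR·V − fR·V_g = 0
With fR = 7.51×10⁻⁵ × 1524×10³ m = 114 m/s:
V = [−fR + √((fR)² + 4 fR V_g)]/2 = [−114 + √(114² + 4×114×19)]/2 = 16.6 m/s
Subgeostrophic (V < V_g = 19 m/s), as expected around a low.

16.6 m s⁻¹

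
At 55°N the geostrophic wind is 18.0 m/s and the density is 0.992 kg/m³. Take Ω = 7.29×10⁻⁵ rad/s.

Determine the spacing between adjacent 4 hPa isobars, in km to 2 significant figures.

Coriolis parameter at 55°N:
f = 2Ω sin φ = 2 × 7.29×10⁻⁵ × sin 55° = 1.19×10⁻⁴ s⁻¹
Geostrophic balance rearranged: |∂P/∂n| = f ρ V_g
|∂P/∂n| = 1.19×10⁻⁴ × 0.992 × 18.0 = 2.13×10⁻³ Pa/m
Isobar spacing: Δn = ΔP/|∂P/∂n| = 400 Pa / 2.13×10⁻³ Pa/m = 187566 m ≈ 190 km

190 km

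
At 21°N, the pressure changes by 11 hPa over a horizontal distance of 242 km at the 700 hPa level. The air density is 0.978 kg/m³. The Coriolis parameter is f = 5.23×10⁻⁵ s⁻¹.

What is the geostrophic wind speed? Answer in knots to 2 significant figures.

Pressure gradient: |∂P/∂n| = 1100 Pa / 242000 m = 4.55×10⁻³ Pa/m
Geostrophic balance (pressure-gradient force = Coriolis force):
V_g = (1/(fρ)) |∂P/∂n| = 4.55×10⁻³ / (5.23×10⁻⁵ × 0.978) = 88.9 m/s
Converting: 88.9 m/s × 1.944 = 170 knots

170 knots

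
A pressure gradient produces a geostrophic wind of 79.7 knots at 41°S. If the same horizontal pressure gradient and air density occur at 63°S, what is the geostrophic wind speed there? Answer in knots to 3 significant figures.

With the same pressure gradient and density, V_g ∝ 1/f ∝ 1/sin φ.
V₂ = V₁ · sin φ₁ / sin φ₂ = 79.7 × sin 41° / sin 63°
V₂ = 79.7 × 0.6561/0.8910 = 58.7 knots

58.7 knots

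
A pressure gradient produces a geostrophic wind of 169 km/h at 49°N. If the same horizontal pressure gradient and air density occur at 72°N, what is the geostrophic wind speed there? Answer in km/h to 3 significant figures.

With the same pressure gradient and density, V_g ∝ 1/f ∝ 1/sin φ.
V₂ = V₁ · sin φ₁ / sin φ₂ = 169 × sin 49° / sin 72°
V₂ = 169 × 0.7547/0.9511 = 134 km/h

134 km/h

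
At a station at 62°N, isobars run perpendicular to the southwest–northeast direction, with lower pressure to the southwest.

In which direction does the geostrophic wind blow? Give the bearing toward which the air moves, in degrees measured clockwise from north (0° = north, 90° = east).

The pressure-gradient force points toward the southwest (bearing 225°).
Geostrophic balance: in the Northern Hemisphere the Coriolis force deflects motion to the right, so the geostrophic wind blows 90° to the right of the pressure-gradient force (low pressure on the left).
Rotating 225° by 90° clockwise gives 315° — the wind blows toward the northwest.

315°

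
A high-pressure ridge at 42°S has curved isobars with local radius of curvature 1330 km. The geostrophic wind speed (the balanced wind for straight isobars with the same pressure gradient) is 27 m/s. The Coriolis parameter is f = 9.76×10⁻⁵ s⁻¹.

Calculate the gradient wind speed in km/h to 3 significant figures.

Around a high, pressure-gradient force acts outward with centrifugal, so Coriolis balances both:
fV = (1/ρ)|∂P/∂n| + V²/R  →  V² − fR·V + fR·V_g = 0
With fR = 9.76×10⁻⁵ × 1330×10³ m = 130 m/s:
V = [fR − √((fR)² − 4 fR V_g)]/2 = [130 − √(130² − 4×130×27)]/2 = 38.3 m/s
Supergeostrophic (V > V_g = 27 m/s), as expected around a high.
Converting: 38.3 m/s × 3.6 = 138 km/h

138 km/h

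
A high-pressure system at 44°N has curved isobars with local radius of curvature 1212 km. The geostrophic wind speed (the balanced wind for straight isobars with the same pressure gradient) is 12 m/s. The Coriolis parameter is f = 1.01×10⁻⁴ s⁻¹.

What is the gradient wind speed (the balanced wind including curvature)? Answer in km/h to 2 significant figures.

49 km/h

Around a high, pressure-gradient force acts outward with centrifugal, so Coriolis balances both:
fV = (1/ρ)|∂P/∂n| + V²/R  →  V² − fR·V + fR·V_g = 0
With fR = 1.01×10⁻⁴ × 1212×10³ m = 122 m/s:
V = [fR − √((fR)² − 4 fR V_g)]/2 = [122 − √(122² − 4×122×12)]/2 = 13.5 m/s
Supergeostrophic (V > V_g = 12 m/s), as expected around a high.
Converting: 13.5 m/s × 3.6 = 49 km/h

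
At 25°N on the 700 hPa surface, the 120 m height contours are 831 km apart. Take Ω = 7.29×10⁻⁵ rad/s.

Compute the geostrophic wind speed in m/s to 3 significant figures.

23.0 m/s

Coriolis parameter at 25°N:
f = 2Ω sin φ = 2 × 7.29×10⁻⁵ × sin 25° = 6.16×10⁻⁵ s⁻¹
Height gradient: |∂Z/∂n| = 120 m / 831000 m = 1.44×10⁻⁴
On a pressure surface, geostrophic balance gives V_g = (g/f)|∂Z/∂n|:
V_g = 9.81 × 1.44×10⁻⁴ / 6.16×10⁻⁵ = 23.0 m/s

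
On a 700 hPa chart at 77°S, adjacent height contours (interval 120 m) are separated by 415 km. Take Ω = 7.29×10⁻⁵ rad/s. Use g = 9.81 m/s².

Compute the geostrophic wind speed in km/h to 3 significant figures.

71.9 km/h

Coriolis parameter at 77°S:
f = 2Ω sin φ = 2 × 7.29×10⁻⁵ × sin 77° = 1.42×10⁻⁴ s⁻¹
Height gradient: |∂Z/∂n| = 120 m / 415000 m = 2.89×10⁻⁴
On a pressure surface, geostrophic balance gives V_g = (g/f)|∂Z/∂n|:
V_g = 9.81 × 2.89×10⁻⁴ / 1.42×10⁻⁴ = 20.0 m/s
Converting: 20.0 m/s × 3.6 = 71.9 km/h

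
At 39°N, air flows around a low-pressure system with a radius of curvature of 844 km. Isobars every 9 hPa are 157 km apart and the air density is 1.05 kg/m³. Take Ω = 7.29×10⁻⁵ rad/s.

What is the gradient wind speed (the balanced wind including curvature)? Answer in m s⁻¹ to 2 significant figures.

39 m s⁻¹

Coriolis parameter at 39°N:
f = 2Ω sin φ = 2 × 7.29×10⁻⁵ × sin 39° = 9.18×10⁻⁵ s⁻¹
Pressure gradient: |∂P/∂n| = 900 Pa / 157000 m = 5.73×10⁻³ Pa/m
Geostrophic speed: V_g = |∂P/∂n|/(fρ) = 5.73×10⁻³/(9.18×10⁻⁵ × 1.05) = 59.5 m/s
Around a low, centrifugal force acts outward with Coriolis, so pressure-gradient force balances both:
(1/ρ)|∂P/∂n| = fV + V²/R  →  V² + fR·V − fR·V_g = 0
With fR = 9.18×10⁻⁵ × 844×10³ m = 77.4 m/s:
V = [−fR + √((fR)² + 4 fR V_g)]/2 = [−77.4 + √(77.4² + 4×77.4×59.5)]/2 = 39.4 m/s
Subgeostrophic (V < V_g = 59.5 m/s), as expected around a low.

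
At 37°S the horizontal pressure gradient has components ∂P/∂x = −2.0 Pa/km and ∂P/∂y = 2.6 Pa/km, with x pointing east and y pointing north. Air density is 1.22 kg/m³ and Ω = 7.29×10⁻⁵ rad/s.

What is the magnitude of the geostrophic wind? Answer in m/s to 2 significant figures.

31 m/s

Coriolis parameter at 37°S:
f = 2Ω sin φ = 2 × 7.29×10⁻⁵ × sin 37° = 8.77×10⁻⁵ s⁻¹
In the Southern Hemisphere f is negative: f = −8.77×10⁻⁵ s⁻¹.
Component geostrophic relations (x east, y north):
u_g = −(1/(fρ)) ∂P/∂y,  v_g = (1/(fρ)) ∂P/∂x
u_g = −(2.6×10⁻³)/(−8.77×10⁻⁵ × 1.22) = 24.3 m/s;  v_g = (−2.0×10⁻³)/(−8.77×10⁻⁵ × 1.22) = 18.7 m/s
|V_g| = √(u_g² + v_g²) = 30.6 m/s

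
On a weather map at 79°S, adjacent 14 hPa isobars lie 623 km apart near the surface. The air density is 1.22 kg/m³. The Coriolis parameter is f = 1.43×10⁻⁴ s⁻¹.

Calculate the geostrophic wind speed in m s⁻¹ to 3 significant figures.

Pressure gradient: |∂P/∂n| = 1400 Pa / 623000 m = 2.25×10⁻³ Pa/m
Geostrophic balance (pressure-gradient force = Coriolis force):
V_g = (1/(fρ)) |∂P/∂n| = 2.25×10⁻³ / (1.43×10⁻⁴ × 1.22) = 12.9 m/s

12.9 m s⁻¹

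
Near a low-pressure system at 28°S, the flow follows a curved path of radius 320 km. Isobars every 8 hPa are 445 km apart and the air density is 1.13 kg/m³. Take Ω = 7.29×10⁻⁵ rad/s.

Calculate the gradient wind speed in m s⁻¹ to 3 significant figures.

14.1 m s⁻¹

Coriolis parameter at 28°S:
f = 2Ω sin φ = 2 × 7.29×10⁻⁵ × sin 28° = 6.84×10⁻⁵ s⁻¹
Pressure gradient: |∂P/∂n| = 800 Pa / 445000 m = 1.80×10⁻³ Pa/m
Geostrophic speed: V_g = |∂P/∂n|/(fρ) = 1.80×10⁻³/(6.84×10⁻⁵ × 1.13) = 23.2 m/s
Around a low, centrifugal force acts outward with Coriolis, so pressure-gradient force balances both:
(1/ρ)|∂P/∂n| = fV + V²/R  →  V² + fR·V − fR·V_g = 0
With fR = 6.84×10⁻⁵ × 320×10³ m = 21.9 m/s:
V = [−fR + √((fR)² + 4 fR V_g)]/2 = [−21.9 + √(21.9² + 4×21.9×23.2)]/2 = 14.1 m/s
Subgeostrophic (V < V_g = 23.2 m/s), as expected around a low.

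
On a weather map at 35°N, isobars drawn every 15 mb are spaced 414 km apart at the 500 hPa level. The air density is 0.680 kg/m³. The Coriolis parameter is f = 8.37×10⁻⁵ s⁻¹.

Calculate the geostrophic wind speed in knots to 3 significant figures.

Pressure gradient: |∂P/∂n| = 1500 Pa / 414000 m = 3.62×10⁻³ Pa/m
Geostrophic balance (pressure-gradient force = Coriolis force):
V_g = (1/(fρ)) |∂P/∂n| = 3.62×10⁻³ / (8.37×10⁻⁵ × 0.680) = 63.7 m/s
Converting: 63.7 m/s × 1.944 = 124 knots

124 knots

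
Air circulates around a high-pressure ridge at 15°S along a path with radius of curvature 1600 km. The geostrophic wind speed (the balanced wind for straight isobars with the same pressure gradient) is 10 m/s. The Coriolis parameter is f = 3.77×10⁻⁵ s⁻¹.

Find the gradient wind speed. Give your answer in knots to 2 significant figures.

25 knots

Around a high, pressure-gradient force acts outward with centrifugal, so Coriolis balances both:
fV = (1/ρ)|∂P/∂n| + V²/R  →  V² − fR·V + fR·V_g = 0
With fR = 3.77×10⁻⁵ × 1600×10³ m = 60.3 m/s:
V = [fR − √((fR)² − 4 fR V_g)]/2 = [60.3 − √(60.3² − 4×60.3×10)]/2 = 12.7 m/s
Supergeostrophic (V > V_g = 10 m/s), as expected around a high.
Converting: 12.7 m/s × 1.944 = 25 knots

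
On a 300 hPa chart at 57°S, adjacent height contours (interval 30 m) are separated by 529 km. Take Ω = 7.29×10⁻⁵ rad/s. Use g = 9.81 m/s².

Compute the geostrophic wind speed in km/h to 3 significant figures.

16.4 km/h

Coriolis parameter at 57°S:
f = 2Ω sin φ = 2 × 7.29×10⁻⁵ × sin 57° = 1.22×10⁻⁴ s⁻¹
Height gradient: |∂Z/∂n| = 30 m / 529000 m = 5.67×10⁻⁵
On a pressure surface, geostrophic balance gives V_g = (g/f)|∂Z/∂n|:
V_g = 9.81 × 5.67×10⁻⁵ / 1.22×10⁻⁴ = 4.55 m/s
Converting: 4.55 m/s × 3.6 = 16.4 km/h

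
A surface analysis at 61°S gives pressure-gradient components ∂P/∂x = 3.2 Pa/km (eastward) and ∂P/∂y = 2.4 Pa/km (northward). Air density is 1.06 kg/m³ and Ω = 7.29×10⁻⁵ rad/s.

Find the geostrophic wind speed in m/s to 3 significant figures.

29.6 m/s

Coriolis parameter at 61°S:
f = 2Ω sin φ = 2 × 7.29×10⁻⁵ × sin 61° = 1.28×10⁻⁴ s⁻¹
In the Southern Hemisphere f is negative: f = −1.28×10⁻⁴ s⁻¹.
Component geostrophic relations (x east, y north):
u_g = −(1/(fρ)) ∂P/∂y,  v_g = (1/(fρ)) ∂P/∂x
u_g = −(2.4×10⁻³)/(−1.28×10⁻⁴ × 1.06) = 17.8 m/s;  v_g = (3.2×10⁻³)/(−1.28×10⁻⁴ × 1.06) = −23.7 m/s
|V_g| = √(u_g² + v_g²) = 29.6 m/s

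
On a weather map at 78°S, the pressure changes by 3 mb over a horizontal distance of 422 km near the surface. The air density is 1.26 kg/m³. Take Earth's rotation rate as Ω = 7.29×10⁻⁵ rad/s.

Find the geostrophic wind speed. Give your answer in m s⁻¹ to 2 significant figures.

Coriolis parameter at 78°S:
f = 2Ω sin φ = 2 × 7.29×10⁻⁵ × sin 78° = 1.43×10⁻⁴ s⁻¹
Pressure gradient: |∂P/∂n| = 300 Pa / 422000 m = 7.11×10⁻⁴ Pa/m
Geostrophic balance (pressure-gradient force = Coriolis force):
V_g = (1/(fρ)) |∂P/∂n| = 7.11×10⁻⁴ / (1.43×10⁻⁴ × 1.26) = 3.96 m/s

4.0 m s⁻¹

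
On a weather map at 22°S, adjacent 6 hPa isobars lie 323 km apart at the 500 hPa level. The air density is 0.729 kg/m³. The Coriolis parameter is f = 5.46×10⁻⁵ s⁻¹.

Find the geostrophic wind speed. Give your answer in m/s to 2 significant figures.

47 m/s

Pressure gradient: |∂P/∂n| = 600 Pa / 323000 m = 1.86×10⁻³ Pa/m
Geostrophic balance (pressure-gradient force = Coriolis force):
V_g = (1/(fρ)) |∂P/∂n| = 1.86×10⁻³ / (5.46×10⁻⁵ × 0.729) = 46.7 m/s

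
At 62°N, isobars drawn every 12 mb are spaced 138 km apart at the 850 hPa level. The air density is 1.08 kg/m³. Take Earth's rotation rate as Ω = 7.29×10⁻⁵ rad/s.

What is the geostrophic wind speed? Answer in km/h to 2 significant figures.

Coriolis parameter at 62°N:
f = 2Ω sin φ = 2 × 7.29×10⁻⁵ × sin 62° = 1.29×10⁻⁴ s⁻¹
Pressure gradient: |∂P/∂n| = 1200 Pa / 138000 m = 8.70×10⁻³ Pa/m
Geostrophic balance (pressure-gradient force = Coriolis force):
V_g = (1/(fρ)) |∂P/∂n| = 8.70×10⁻³ / (1.29×10⁻⁴ × 1.08) = 62.5 m/s
Converting: 62.5 m/s × 3.6 = 230 km/h

230 km/h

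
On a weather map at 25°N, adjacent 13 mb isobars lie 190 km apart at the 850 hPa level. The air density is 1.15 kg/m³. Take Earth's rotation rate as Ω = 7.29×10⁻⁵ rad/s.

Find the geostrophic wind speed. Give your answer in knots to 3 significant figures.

Coriolis parameter at 25°N:
f = 2Ω sin φ = 2 × 7.29×10⁻⁵ × sin 25° = 6.16×10⁻⁵ s⁻¹
Pressure gradient: |∂P/∂n| = 1300 Pa / 190000 m = 6.84×10⁻³ Pa/m
Geostrophic balance (pressure-gradient force = Coriolis force):
V_g = (1/(fρ)) |∂P/∂n| = 6.84×10⁻³ / (6.16×10⁻⁵ × 1.15) = 96.6 m/s
Converting: 96.6 m/s × 1.944 = 188 knots

188 knots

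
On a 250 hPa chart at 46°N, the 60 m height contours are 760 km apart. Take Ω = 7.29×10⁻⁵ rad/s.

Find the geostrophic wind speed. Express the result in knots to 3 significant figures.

14.4 knots

Coriolis parameter at 46°N:
f = 2Ω sin φ = 2 × 7.29×10⁻⁵ × sin 46° = 1.05×10⁻⁴ s⁻¹
Height gradient: |∂Z/∂n| = 60 m / 760000 m = 7.89×10⁻⁵
On a pressure surface, geostrophic balance gives V_g = (g/f)|∂Z/∂n|:
V_g = 9.81 × 7.89×10⁻⁵ / 1.05×10⁻⁴ = 7.38 m/s
Converting: 7.38 m/s × 1.944 = 14.4 knots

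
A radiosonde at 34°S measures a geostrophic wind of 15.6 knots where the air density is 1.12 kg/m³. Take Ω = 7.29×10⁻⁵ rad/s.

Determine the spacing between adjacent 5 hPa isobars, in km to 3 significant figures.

682 km

Coriolis parameter at 34°S:
f = 2Ω sin φ = 2 × 7.29×10⁻⁵ × sin 34° = 8.15×10⁻⁵ s⁻¹
Wind speed in SI: 15.6 knots = 8.03 m/s
Geostrophic balance rearranged: |∂P/∂n| = f ρ V_g
|∂P/∂n| = 8.15×10⁻⁵ × 1.12 × 8.03 = 7.33×10⁻⁴ Pa/m
Isobar spacing: Δn = ΔP/|∂P/∂n| = 500 Pa / 7.33×10⁻⁴ Pa/m = 682292 m ≈ 682 km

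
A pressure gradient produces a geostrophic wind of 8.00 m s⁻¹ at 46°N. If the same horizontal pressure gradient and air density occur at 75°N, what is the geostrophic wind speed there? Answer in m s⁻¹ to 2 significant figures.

With the same pressure gradient and density, V_g ∝ 1/f ∝ 1/sin φ.
V₂ = V₁ · sin φ₁ / sin φ₂ = 8.00 × sin 46° / sin 75°
V₂ = 8.00 × 0.7193/0.9659 = 6.0 m s⁻¹

6.0 m s⁻¹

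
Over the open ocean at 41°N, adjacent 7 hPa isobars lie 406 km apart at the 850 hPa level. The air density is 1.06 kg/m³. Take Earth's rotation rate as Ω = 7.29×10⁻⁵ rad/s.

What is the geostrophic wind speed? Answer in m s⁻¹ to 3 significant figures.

17.0 m s⁻¹

Coriolis parameter at 41°N:
f = 2Ω sin φ = 2 × 7.29×10⁻⁵ × sin 41° = 9.57×10⁻⁵ s⁻¹
Pressure gradient: |∂P/∂n| = 700 Pa / 406000 m = 1.72×10⁻³ Pa/m
Geostrophic balance (pressure-gradient force = Coriolis force):
V_g = (1/(fρ)) |∂P/∂n| = 1.72×10⁻³ / (9.57×10⁻⁵ × 1.06) = 17.0 m/s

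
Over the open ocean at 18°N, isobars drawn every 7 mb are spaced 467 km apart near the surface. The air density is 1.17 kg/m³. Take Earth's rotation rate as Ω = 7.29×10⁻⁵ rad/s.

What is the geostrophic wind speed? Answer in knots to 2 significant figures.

Coriolis parameter at 18°N:
f = 2Ω sin φ = 2 × 7.29×10⁻⁵ × sin 18° = 4.51×10⁻⁵ s⁻¹
Pressure gradient: |∂P/∂n| = 700 Pa / 467000 m = 1.50×10⁻³ Pa/m
Geostrophic balance (pressure-gradient force = Coriolis force):
V_g = (1/(fρ)) |∂P/∂n| = 1.50×10⁻³ / (4.51×10⁻⁵ × 1.17) = 28.4 m/s
Converting: 28.4 m/s × 1.944 = 55 knots

55 knots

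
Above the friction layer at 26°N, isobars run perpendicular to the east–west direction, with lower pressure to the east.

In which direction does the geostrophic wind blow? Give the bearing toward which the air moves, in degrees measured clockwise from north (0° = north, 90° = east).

180°

The pressure-gradient force points toward the east (bearing 090°).
Geostrophic balance: in the Northern Hemisphere the Coriolis force deflects motion to the right, so the geostrophic wind blows 90° to the right of the pressure-gradient force (low pressure on the left).
Rotating 090° by 90° clockwise gives 180° — the wind blows toward the south.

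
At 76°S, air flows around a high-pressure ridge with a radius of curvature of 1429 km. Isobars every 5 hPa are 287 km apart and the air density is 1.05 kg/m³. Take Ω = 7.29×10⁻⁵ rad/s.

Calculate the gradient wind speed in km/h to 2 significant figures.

Coriolis parameter at 76°S:
f = 2Ω sin φ = 2 × 7.29×10⁻⁵ × sin 76° = 1.41×10⁻⁴ s⁻¹
Pressure gradient: |∂P/∂n| = 500 Pa / 287000 m = 1.74×10⁻³ Pa/m
Geostrophic speed: V_g = |∂P/∂n|/(fρ) = 1.74×10⁻³/(1.41×10⁻⁴ × 1.05) = 11.7 m/s
Around a high, pressure-gradient force acts outward with centrifugal, so Coriolis balances both:
fV = (1/ρ)|∂P/∂n| + V²/R  →  V² − fR·V + fR·V_g = 0
With fR = 1.41×10⁻⁴ × 1429×10³ m = 202 m/s:
V = [fR − √((fR)² − 4 fR V_g)]/2 = [202 − √(202² − 4×202×11.7)]/2 = 12.5 m/s
Supergeostrophic (V > V_g = 11.7 m/s), as expected around a high.
Converting: 12.5 m/s × 3.6 = 45 km/h

45 km/h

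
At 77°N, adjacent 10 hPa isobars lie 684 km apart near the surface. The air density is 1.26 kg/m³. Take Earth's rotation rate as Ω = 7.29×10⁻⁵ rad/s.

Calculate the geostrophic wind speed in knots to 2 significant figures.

16 knots

Coriolis parameter at 77°N:
f = 2Ω sin φ = 2 × 7.29×10⁻⁵ × sin 77° = 1.42×10⁻⁴ s⁻¹
Pressure gradient: |∂P/∂n| = 1000 Pa / 684000 m = 1.46×10⁻³ Pa/m
Geostrophic balance (pressure-gradient force = Coriolis force):
V_g = (1/(fρ)) |∂P/∂n| = 1.46×10⁻³ / (1.42×10⁻⁴ × 1.26) = 8.17 m/s
Converting: 8.17 m/s × 1.944 = 16 knots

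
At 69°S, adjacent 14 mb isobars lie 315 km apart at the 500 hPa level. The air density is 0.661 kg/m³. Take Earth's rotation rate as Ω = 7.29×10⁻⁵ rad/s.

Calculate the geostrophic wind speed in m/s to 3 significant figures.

49.4 m/s

Coriolis parameter at 69°S:
f = 2Ω sin φ = 2 × 7.29×10⁻⁵ × sin 69° = 1.36×10⁻⁴ s⁻¹
Pressure gradient: |∂P/∂n| = 1400 Pa / 315000 m = 4.44×10⁻³ Pa/m
Geostrophic balance (pressure-gradient force = Coriolis force):
V_g = (1/(fρ)) |∂P/∂n| = 4.44×10⁻³ / (1.36×10⁻⁴ × 0.661) = 49.4 m/s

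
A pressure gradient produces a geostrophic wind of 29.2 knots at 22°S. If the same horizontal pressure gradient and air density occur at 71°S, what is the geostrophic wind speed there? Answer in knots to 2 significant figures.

12 knots

With the same pressure gradient and density, V_g ∝ 1/f ∝ 1/sin φ.
V₂ = V₁ · sin φ₁ / sin φ₂ = 29.2 × sin 22° / sin 71°
V₂ = 29.2 × 0.3746/0.9455 = 12 knots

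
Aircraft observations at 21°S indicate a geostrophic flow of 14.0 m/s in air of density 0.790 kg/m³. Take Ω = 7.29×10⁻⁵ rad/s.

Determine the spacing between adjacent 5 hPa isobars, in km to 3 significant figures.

865 km

Coriolis parameter at 21°S:
f = 2Ω sin φ = 2 × 7.29×10⁻⁵ × sin 21° = 5.23×10⁻⁵ s⁻¹
Geostrophic balance rearranged: |∂P/∂n| = f ρ V_g
|∂P/∂n| = 5.23×10⁻⁵ × 0.790 × 14.0 = 5.78×10⁻⁴ Pa/m
Isobar spacing: Δn = ΔP/|∂P/∂n| = 500 Pa / 5.78×10⁻⁴ Pa/m = 865223 m ≈ 865 km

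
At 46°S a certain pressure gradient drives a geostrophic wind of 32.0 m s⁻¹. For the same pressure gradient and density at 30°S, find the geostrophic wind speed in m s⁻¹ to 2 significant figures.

With the same pressure gradient and density, V_g ∝ 1/f ∝ 1/sin φ.
V₂ = V₁ · sin φ₁ / sin φ₂ = 32.0 × sin 46° / sin 30°
V₂ = 32.0 × 0.7193/0.5000 = 46 m s⁻¹

46 m s⁻¹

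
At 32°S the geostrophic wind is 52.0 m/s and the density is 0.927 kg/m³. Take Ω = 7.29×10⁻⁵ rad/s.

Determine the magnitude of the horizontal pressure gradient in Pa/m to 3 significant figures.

Coriolis parameter at 32°S:
f = 2Ω sin φ = 2 × 7.29×10⁻⁵ × sin 32° = 7.73×10⁻⁵ s⁻¹
Geostrophic balance rearranged: |∂P/∂n| = f ρ V_g
|∂P/∂n| = 7.73×10⁻⁵ × 0.927 × 52.0 = 3.72×10⁻³ Pa/m

3.72×10⁻³ Pa/m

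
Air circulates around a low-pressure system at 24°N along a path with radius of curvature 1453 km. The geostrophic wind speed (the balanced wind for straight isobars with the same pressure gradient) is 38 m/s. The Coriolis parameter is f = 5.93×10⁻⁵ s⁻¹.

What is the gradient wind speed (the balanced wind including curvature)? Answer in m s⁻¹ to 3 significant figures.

Around a low, centrifugal force acts outward with Coriolis, so pressure-gradient force balances both:
(1/ρ)|∂P/∂n| = fV + V²/R  →  V² + fR·V − fR·V_g = 0
With fR = 5.93×10⁻⁵ × 1453×10³ m = 86.2 m/s:
V = [−fR + √((fR)² + 4 fR V_g)]/2 = [−86.2 + √(86.2² + 4×86.2×38)]/2 = 28.5 m/s
Subgeostrophic (V < V_g = 38 m/s), as expected around a low.

28.5 m s⁻¹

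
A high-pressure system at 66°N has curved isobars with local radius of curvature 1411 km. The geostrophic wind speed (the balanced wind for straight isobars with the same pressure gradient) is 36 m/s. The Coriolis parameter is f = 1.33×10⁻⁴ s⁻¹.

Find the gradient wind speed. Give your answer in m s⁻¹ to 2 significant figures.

Around a high, pressure-gradient force acts outward with centrifugal, so Coriolis balances both:
fV = (1/ρ)|∂P/∂n| + V²/R  →  V² − fR·V + fR·V_g = 0
With fR = 1.33×10⁻⁴ × 1411×10³ m = 188 m/s:
V = [fR − √((fR)² − 4 fR V_g)]/2 = [188 − √(188² − 4×188×36)]/2 = 48.6 m/s
Supergeostrophic (V > V_g = 36 m/s), as expected around a high.

49 m s⁻¹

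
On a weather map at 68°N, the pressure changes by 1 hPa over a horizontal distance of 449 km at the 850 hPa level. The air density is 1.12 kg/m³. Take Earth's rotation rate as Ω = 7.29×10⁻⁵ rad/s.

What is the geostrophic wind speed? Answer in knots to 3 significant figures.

Coriolis parameter at 68°N:
f = 2Ω sin φ = 2 × 7.29×10⁻⁵ × sin 68° = 1.35×10⁻⁴ s⁻¹
Pressure gradient: |∂P/∂n| = 100 Pa / 449000 m = 2.23×10⁻⁴ Pa/m
Geostrophic balance (pressure-gradient force = Coriolis force):
V_g = (1/(fρ)) |∂P/∂n| = 2.23×10⁻⁴ / (1.35×10⁻⁴ × 1.12) = 1.47 m/s
Converting: 1.47 m/s × 1.944 = 2.86 knots

2.86 knots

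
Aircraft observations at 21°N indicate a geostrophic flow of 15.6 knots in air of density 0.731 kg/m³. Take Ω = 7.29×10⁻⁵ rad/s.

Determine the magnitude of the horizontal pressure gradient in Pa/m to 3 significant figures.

3.07×10⁻⁴ Pa/m

Coriolis parameter at 21°N:
f = 2Ω sin φ = 2 × 7.29×10⁻⁵ × sin 21° = 5.23×10⁻⁵ s⁻¹
Wind speed in SI: 15.6 knots = 8.03 m/s
Geostrophic balance rearranged: |∂P/∂n| = f ρ V_g
|∂P/∂n| = 5.23×10⁻⁵ × 0.731 × 8.03 = 3.07×10⁻⁴ Pa/m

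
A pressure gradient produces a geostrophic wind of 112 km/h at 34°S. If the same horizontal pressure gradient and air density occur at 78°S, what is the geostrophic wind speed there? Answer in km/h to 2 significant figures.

64 km/h

With the same pressure gradient and density, V_g ∝ 1/f ∝ 1/sin φ.
V₂ = V₁ · sin φ₁ / sin φ₂ = 112 × sin 34° / sin 78°
V₂ = 112 × 0.5592/0.9781 = 64 km/h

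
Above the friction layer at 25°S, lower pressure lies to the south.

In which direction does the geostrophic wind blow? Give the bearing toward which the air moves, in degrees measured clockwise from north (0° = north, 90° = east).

090°

The pressure-gradient force points toward the south (bearing 180°).
Geostrophic balance: in the Southern Hemisphere the Coriolis force deflects motion to the left, so the geostrophic wind blows 90° to the left of the pressure-gradient force (low pressure on the right).
Rotating 180° by 90° counterclockwise gives 090° — the wind blows toward the east.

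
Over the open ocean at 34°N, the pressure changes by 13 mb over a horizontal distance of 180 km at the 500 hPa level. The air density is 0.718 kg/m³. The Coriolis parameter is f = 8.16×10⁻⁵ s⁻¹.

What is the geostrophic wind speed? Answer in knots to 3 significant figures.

240 knots

Pressure gradient: |∂P/∂n| = 1300 Pa / 180000 m = 7.22×10⁻³ Pa/m
Geostrophic balance (pressure-gradient force = Coriolis force):
V_g = (1/(fρ)) |∂P/∂n| = 7.22×10⁻³ / (8.16×10⁻⁵ × 0.718) = 123 m/s
Converting: 123 m/s × 1.944 = 240 knots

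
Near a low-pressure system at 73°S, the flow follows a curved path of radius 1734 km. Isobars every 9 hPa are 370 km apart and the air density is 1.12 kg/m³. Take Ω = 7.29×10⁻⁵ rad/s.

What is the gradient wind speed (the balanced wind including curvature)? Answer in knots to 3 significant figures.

28.5 knots

Coriolis parameter at 73°S:
f = 2Ω sin φ = 2 × 7.29×10⁻⁵ × sin 73° = 1.39×10⁻⁴ s⁻¹
Pressure gradient: |∂P/∂n| = 900 Pa / 370000 m = 2.43×10⁻³ Pa/m
Geostrophic speed: V_g = |∂P/∂n|/(fρ) = 2.43×10⁻³/(1.39×10⁻⁴ × 1.12) = 15.6 m/s
Around a low, centrifugal force acts outward with Coriolis, so pressure-gradient force balances both:
(1/ρ)|∂P/∂n| = fV + V²/R  →  V² + fR·V − fR·V_g = 0
With fR = 1.39×10⁻⁴ × 1734×10³ m = 242 m/s:
V = [−fR + √((fR)² + 4 fR V_g)]/2 = [−242 + √(242² + 4×242×15.6)]/2 = 14.7 m/s
Subgeostrophic (V < V_g = 15.6 m/s), as expected around a low.
Converting: 14.7 m/s × 1.944 = 28.5 knots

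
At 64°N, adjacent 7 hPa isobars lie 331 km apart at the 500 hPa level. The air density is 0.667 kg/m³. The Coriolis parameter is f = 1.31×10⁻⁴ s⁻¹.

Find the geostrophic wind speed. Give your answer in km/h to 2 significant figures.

Pressure gradient: |∂P/∂n| = 700 Pa / 331000 m = 2.11×10⁻³ Pa/m
Geostrophic balance (pressure-gradient force = Coriolis force):
V_g = (1/(fρ)) |∂P/∂n| = 2.11×10⁻³ / (1.31×10⁻⁴ × 0.667) = 24.2 m/s
Converting: 24.2 m/s × 3.6 = 87 km/h

87 km/h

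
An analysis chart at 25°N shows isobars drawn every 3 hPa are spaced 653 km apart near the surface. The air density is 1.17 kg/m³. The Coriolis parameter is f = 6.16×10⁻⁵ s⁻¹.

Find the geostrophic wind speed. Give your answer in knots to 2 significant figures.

Pressure gradient: |∂P/∂n| = 300 Pa / 653000 m = 4.59×10⁻⁴ Pa/m
Geostrophic balance (pressure-gradient force = Coriolis force):
V_g = (1/(fρ)) |∂P/∂n| = 4.59×10⁻⁴ / (6.16×10⁻⁵ × 1.17) = 6.37 m/s
Converting: 6.37 m/s × 1.944 = 12 knots

12 knots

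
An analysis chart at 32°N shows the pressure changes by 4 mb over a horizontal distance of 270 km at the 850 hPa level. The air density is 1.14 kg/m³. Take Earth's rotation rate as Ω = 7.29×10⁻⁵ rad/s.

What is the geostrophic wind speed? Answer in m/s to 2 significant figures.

Coriolis parameter at 32°N:
f = 2Ω sin φ = 2 × 7.29×10⁻⁵ × sin 32° = 7.73×10⁻⁵ s⁻¹
Pressure gradient: |∂P/∂n| = 400 Pa / 270000 m = 1.48×10⁻³ Pa/m
Geostrophic balance (pressure-gradient force = Coriolis force):
V_g = (1/(fρ)) |∂P/∂n| = 1.48×10⁻³ / (7.73×10⁻⁵ × 1.14) = 16.8 m/s

17 m/s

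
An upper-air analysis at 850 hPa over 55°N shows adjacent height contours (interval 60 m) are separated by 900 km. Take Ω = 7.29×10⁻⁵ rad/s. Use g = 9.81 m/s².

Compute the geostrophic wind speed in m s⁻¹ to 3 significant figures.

Coriolis parameter at 55°N:
f = 2Ω sin φ = 2 × 7.29×10⁻⁵ × sin 55° = 1.19×10⁻⁴ s⁻¹
Height gradient: |∂Z/∂n| = 60 m / 900000 m = 6.67×10⁻⁵
On a pressure surface, geostrophic balance gives V_g = (g/f)|∂Z/∂n|:
V_g = 9.81 × 6.67×10⁻⁵ / 1.19×10⁻⁴ = 5.48 m/s

5.48 m s⁻¹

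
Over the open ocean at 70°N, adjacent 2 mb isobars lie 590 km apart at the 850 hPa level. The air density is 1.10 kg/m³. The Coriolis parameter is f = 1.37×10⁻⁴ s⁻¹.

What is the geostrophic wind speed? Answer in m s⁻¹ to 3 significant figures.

Pressure gradient: |∂P/∂n| = 200 Pa / 590000 m = 3.39×10⁻⁴ Pa/m
Geostrophic balance (pressure-gradient force = Coriolis force):
V_g = (1/(fρ)) |∂P/∂n| = 3.39×10⁻⁴ / (1.37×10⁻⁴ × 1.10) = 2.25 m/s

2.25 m s⁻¹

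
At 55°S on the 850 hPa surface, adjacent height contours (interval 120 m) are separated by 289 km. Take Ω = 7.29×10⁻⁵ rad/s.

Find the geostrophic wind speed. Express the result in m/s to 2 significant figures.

Coriolis parameter at 55°S:
f = 2Ω sin φ = 2 × 7.29×10⁻⁵ × sin 55° = 1.19×10⁻⁴ s⁻¹
Height gradient: |∂Z/∂n| = 120 m / 289000 m = 4.15×10⁻⁴
On a pressure surface, geostrophic balance gives V_g = (g/f)|∂Z/∂n|:
V_g = 9.81 × 4.15×10⁻⁴ / 1.19×10⁻⁴ = 34.1 m/s

34 m/s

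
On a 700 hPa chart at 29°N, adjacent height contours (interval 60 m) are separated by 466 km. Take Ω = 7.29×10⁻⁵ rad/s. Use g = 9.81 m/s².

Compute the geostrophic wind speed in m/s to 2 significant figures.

Coriolis parameter at 29°N:
f = 2Ω sin φ = 2 × 7.29×10⁻⁵ × sin 29° = 7.07×10⁻⁵ s⁻¹
Height gradient: |∂Z/∂n| = 60 m / 466000 m = 1.29×10⁻⁴
On a pressure surface, geostrophic balance gives V_g = (g/f)|∂Z/∂n|:
V_g = 9.81 × 1.29×10⁻⁴ / 7.07×10⁻⁵ = 17.9 m/s

18 m/s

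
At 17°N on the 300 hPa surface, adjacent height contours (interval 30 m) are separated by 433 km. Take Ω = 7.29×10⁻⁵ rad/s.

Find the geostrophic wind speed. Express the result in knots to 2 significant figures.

31 knots

Coriolis parameter at 17°N:
f = 2Ω sin φ = 2 × 7.29×10⁻⁵ × sin 17° = 4.26×10⁻⁵ s⁻¹
Height gradient: |∂Z/∂n| = 30 m / 433000 m = 6.93×10⁻⁵
On a pressure surface, geostrophic balance gives V_g = (g/f)|∂Z/∂n|:
V_g = 9.81 × 6.93×10⁻⁵ / 4.26×10⁻⁵ = 15.9 m/s
Converting: 15.9 m/s × 1.944 = 31 knots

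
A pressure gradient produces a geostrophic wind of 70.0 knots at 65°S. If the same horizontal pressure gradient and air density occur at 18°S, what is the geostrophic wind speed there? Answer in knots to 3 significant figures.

205 knots

With the same pressure gradient and density, V_g ∝ 1/f ∝ 1/sin φ.
V₂ = V₁ · sin φ₁ / sin φ₂ = 70.0 × sin 65° / sin 18°
V₂ = 70.0 × 0.9063/0.3090 = 205 knots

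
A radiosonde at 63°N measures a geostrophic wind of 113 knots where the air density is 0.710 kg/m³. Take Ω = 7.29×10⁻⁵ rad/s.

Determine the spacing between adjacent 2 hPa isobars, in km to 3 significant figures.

Coriolis parameter at 63°N:
f = 2Ω sin φ = 2 × 7.29×10⁻⁵ × sin 63° = 1.30×10⁻⁴ s⁻¹
Wind speed in SI: 113 knots = 58.1 m/s
Geostrophic balance rearranged: |∂P/∂n| = f ρ V_g
|∂P/∂n| = 1.30×10⁻⁴ × 0.710 × 58.1 = 5.36×10⁻³ Pa/m
Isobar spacing: Δn = ΔP/|∂P/∂n| = 200 Pa / 5.36×10⁻³ Pa/m = 37301 m ≈ 37.3 km

37.3 km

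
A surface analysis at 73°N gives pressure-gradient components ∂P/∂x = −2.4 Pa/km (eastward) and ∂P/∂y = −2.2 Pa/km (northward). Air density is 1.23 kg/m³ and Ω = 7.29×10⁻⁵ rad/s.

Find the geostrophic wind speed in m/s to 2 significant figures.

Coriolis parameter at 73°N:
f = 2Ω sin φ = 2 × 7.29×10⁻⁵ × sin 73° = 1.39×10⁻⁴ s⁻¹
Component geostrophic relations (x east, y north):
u_g = −(1/(fρ)) ∂P/∂y,  v_g = (1/(fρ)) ∂P/∂x
u_g = −(−2.2×10⁻³)/(1.39×10⁻⁴ × 1.23) = 12.8 m/s;  v_g = (−2.4×10⁻³)/(1.39×10⁻⁴ × 1.23) = −14.0 m/s
|V_g| = √(u_g² + v_g²) = 19.0 m/s

19 m/s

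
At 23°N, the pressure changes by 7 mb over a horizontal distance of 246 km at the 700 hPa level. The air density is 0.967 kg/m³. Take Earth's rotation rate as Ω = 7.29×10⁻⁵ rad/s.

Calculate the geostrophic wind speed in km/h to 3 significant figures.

Coriolis parameter at 23°N:
f = 2Ω sin φ = 2 × 7.29×10⁻⁵ × sin 23° = 5.70×10⁻⁵ s⁻¹
Pressure gradient: |∂P/∂n| = 700 Pa / 246000 m = 2.85×10⁻³ Pa/m
Geostrophic balance (pressure-gradient force = Coriolis force):
V_g = (1/(fρ)) |∂P/∂n| = 2.85×10⁻³ / (5.70×10⁻⁵ × 0.967) = 51.7 m/s
Converting: 51.7 m/s × 3.6 = 186 km/h

186 km/h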